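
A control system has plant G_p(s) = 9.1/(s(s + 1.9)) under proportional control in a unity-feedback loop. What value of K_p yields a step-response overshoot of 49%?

From %OS = 100·exp(−πζ/√(1−ζ²)) = 49%, ζ = −ln(0.49)/√(π²+ln²(0.49)) = 0.2214.
Characteristic equation s² + 1.9s + 9.1K_p = 0 gives ζ = 1.9/(2√(9.1K_p)).
Setting ζ = 0.2214: √(9.1K_p) = 1.9/(2·0.2214) = 4.29, so K_p = 18.41/9.1 = 2.02.

K_p = 2.02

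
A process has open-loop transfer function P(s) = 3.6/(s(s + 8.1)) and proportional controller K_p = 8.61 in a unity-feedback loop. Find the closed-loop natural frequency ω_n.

ω_n = 5.57 rad/s

The closed-loop denominator is s(s+8.1) + 8.61·3.6 = s² + 8.1s + 31.
Matching s² + 2ζω_n s + ω_n²: ω_n = √31 = 5.567 rad/s and 2ζω_n = 8.1, so ζ = 8.1/(2·5.567) = 0.727.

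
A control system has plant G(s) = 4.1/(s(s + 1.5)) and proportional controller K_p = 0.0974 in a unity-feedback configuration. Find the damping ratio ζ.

1 + K_p·G(s) = 0 gives s² + 1.5s + 0.3993 = 0.
Matching s² + 2ζω_n s + ω_n²: ω_n = √0.3993 = 0.6319 rad/s and 2ζω_n = 1.5, so ζ = 1.5/(2·0.6319) = 1.19.

ζ = 1.19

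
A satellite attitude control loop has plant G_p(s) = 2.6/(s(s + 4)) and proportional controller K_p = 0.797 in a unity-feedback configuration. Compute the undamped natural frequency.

1 + K_p·G_p(s) = 0 gives s² + 4s + 2.072 = 0.
Matching s² + 2ζω_n s + ω_n²: ω_n = √2.072 = 1.44 rad/s and 2ζω_n = 4, so ζ = 4/(2·1.44) = 1.39.

ω_n = 1.44 rad/s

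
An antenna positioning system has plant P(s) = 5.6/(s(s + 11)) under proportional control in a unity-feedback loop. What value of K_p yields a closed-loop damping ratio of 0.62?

Closed-loop characteristic equation: s² + 11s + K_p·5.6 = 0.
So ω_n = √(5.6K_p) and 2ζω_n = 11, giving ζ = 11/(2√(5.6K_p)).
Setting ζ = 0.62: √(5.6K_p) = 11/(2·0.62) = 8.871, so K_p = 78.69/5.6 = 14.1.

K_p = 14.1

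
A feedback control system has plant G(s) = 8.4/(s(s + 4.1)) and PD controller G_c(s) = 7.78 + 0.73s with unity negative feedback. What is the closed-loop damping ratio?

Forward path: (7.78 + 0.73s)·8.4/(s(s+4.1)). The closed-loop characteristic equation is s² + (4.1 + 8.4·0.73)s + 8.4·7.78 = 0.
That is s² + 10.23s + 65.35 = 0, so ω_n = 8.084 rad/s and ζ = 10.23/(2·8.084) = 0.6329.

ζ = 0.633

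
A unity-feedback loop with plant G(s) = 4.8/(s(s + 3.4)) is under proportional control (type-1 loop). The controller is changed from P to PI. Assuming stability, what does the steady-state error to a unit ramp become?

The integrator raises the loop to type 2, so K_v → ∞ and e_ss to a ramp is zero.

0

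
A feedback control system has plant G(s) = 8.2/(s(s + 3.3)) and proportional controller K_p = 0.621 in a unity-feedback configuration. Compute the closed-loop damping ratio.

ζ = 0.731

With unity feedback the closed-loop characteristic equation is s² + 3.3s + 0.621·8.2 = s² + 3.3s + 5.092 = 0.
Matching s² + 2ζω_n s + ω_n²: ω_n = √5.092 = 2.257 rad/s and 2ζω_n = 3.3, so ζ = 3.3/(2·2.257) = 0.731.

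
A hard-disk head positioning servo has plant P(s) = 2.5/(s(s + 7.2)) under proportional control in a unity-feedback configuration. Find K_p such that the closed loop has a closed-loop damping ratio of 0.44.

Closed-loop characteristic equation: s² + 7.2s + K_p·2.5 = 0.
So ω_n = √(2.5K_p) and 2ζω_n = 7.2, giving ζ = 7.2/(2√(2.5K_p)).
Setting ζ = 0.44: √(2.5K_p) = 7.2/(2·0.44) = 8.182, so K_p = 66.94/2.5 = 26.8.

K_p = 26.8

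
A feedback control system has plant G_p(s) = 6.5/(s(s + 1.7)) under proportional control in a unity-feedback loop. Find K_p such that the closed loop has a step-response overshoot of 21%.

K_p = 0.562

From %OS = 100·exp(−πζ/√(1−ζ²)) = 21%, ζ = −ln(0.21)/√(π²+ln²(0.21)) = 0.4449.
Characteristic equation s² + 1.7s + 6.5K_p = 0 gives ζ = 1.7/(2√(6.5K_p)).
Setting ζ = 0.4449: √(6.5K_p) = 1.7/(2·0.4449) = 1.911, so K_p = 3.65/6.5 = 0.562.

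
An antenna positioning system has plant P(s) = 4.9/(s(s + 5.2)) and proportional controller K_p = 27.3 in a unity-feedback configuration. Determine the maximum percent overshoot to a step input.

The closed-loop denominator s² + 5.2s + 133.8 gives ω_n = √133.8 = 11.57 and ζ = 5.2/(2ω_n) = 0.2248.
%OS = 100·exp(−πζ/√(1−ζ²)) = 100·exp(−π·0.2248/√0.9495) = 48.4%.

48.4%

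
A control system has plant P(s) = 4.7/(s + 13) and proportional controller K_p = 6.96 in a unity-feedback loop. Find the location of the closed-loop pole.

Closed-loop transfer function: T(s) = K_p·P(s)/(1 + K_p·P(s)) = 32.71/(s + 13 + 32.71) = 32.71/(s + 45.71).
The closed-loop pole is at s = −45.71.

s = -45.71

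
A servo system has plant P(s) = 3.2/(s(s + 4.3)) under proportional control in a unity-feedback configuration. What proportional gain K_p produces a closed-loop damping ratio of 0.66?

Closed-loop characteristic equation: s² + 4.3s + K_p·3.2 = 0.
So ω_n = √(3.2K_p) and 2ζω_n = 4.3, giving ζ = 4.3/(2√(3.2K_p)).
Setting ζ = 0.66: √(3.2K_p) = 4.3/(2·0.66) = 3.258, so K_p = 10.61/3.2 = 3.32.

K_p = 3.32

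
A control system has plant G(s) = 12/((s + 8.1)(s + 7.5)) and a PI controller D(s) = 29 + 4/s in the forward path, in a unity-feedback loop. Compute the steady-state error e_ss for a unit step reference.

The open loop D(s)G(s) has a pole at the origin (type 1), so the static position error constant is infinite and e_ss = 1/(1+∞) = 0.

0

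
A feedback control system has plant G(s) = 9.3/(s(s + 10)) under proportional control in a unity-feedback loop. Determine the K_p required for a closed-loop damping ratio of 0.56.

Closed-loop characteristic equation: s² + 10s + K_p·9.3 = 0.
So ω_n = √(9.3K_p) and 2ζω_n = 10, giving ζ = 10/(2√(9.3K_p)).
Setting ζ = 0.56: √(9.3K_p) = 10/(2·0.56) = 8.929, so K_p = 79.72/9.3 = 8.57.

K_p = 8.57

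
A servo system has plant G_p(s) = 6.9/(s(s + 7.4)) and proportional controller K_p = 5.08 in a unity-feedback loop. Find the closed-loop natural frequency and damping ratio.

ω_n = 5.92 rad/s, ζ = 0.625

With unity feedback the closed-loop characteristic equation is s² + 7.4s + 5.08·6.9 = s² + 7.4s + 35.05 = 0.
So ω_n² = 35.05 ⇒ ω_n = 5.92 rad/s, and ζ = 7.4/(2ω_n) = 0.625.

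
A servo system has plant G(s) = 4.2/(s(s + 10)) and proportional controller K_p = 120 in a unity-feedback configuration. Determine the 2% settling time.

T_s ≈ 0.8 s

From 1 + K_pG(s) = 0: s² + 10s + 504 = 0 ⇒ ω_n = 22.45, ζ = 0.2227.
2% settling time T_s ≈ 4/(ζω_n) = 4/5 = 0.8 s.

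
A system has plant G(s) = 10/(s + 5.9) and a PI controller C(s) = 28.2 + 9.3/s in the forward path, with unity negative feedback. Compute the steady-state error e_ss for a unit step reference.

0

The open loop C(s)G(s) has a pole at the origin (type 1), so the static position error constant is infinite and e_ss = 1/(1+∞) = 0.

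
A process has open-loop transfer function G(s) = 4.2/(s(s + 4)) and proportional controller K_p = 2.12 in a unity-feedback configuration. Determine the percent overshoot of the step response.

5.86%

From 1 + K_pG(s) = 0: s² + 4s + 8.904 = 0 ⇒ ω_n = 2.984, ζ = 0.6703.
%OS = 100·exp(−πζ/√(1−ζ²)) = 100·exp(−π·0.6703/√0.5508) = 5.86%.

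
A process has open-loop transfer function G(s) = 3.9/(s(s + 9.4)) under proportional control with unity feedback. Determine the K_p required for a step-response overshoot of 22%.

From %OS = 100·exp(−πζ/√(1−ζ²)) = 22%, ζ = −ln(0.22)/√(π²+ln²(0.22)) = 0.4342.
Characteristic equation s² + 9.4s + 3.9K_p = 0 gives ζ = 9.4/(2√(3.9K_p)).
Setting ζ = 0.4342: √(3.9K_p) = 9.4/(2·0.4342) = 10.83, so K_p = 117.2/3.9 = 30.

K_p = 30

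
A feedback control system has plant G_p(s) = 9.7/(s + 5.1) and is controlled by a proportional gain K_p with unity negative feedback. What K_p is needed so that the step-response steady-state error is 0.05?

For a type-0 loop with proportional control, e_ss = 1/(1 + K_p·G_p(0)).
G_p(0) = 1.902. Require 1/(1 + K_p·1.902) = 0.05, so 1 + 1.902·K_p = 20.
K_p = (20 − 1)/1.902 = 9.99.

K_p = 9.99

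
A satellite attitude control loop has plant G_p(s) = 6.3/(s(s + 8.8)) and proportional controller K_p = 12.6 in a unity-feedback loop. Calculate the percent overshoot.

From 1 + K_pG_p(s) = 0: s² + 8.8s + 79.38 = 0 ⇒ ω_n = 8.91, ζ = 0.4939.
%OS = 100·exp(−πζ/√(1−ζ²)) = 100·exp(−π·0.4939/√0.7561) = 16.8%.

16.8%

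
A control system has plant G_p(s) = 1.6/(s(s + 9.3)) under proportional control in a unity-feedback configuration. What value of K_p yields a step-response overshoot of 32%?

K_p = 116

From %OS = 100·exp(−πζ/√(1−ζ²)) = 32%, ζ = −ln(0.32)/√(π²+ln²(0.32)) = 0.341.
Characteristic equation s² + 9.3s + 1.6K_p = 0 gives ζ = 9.3/(2√(1.6K_p)).
Setting ζ = 0.341: √(1.6K_p) = 9.3/(2·0.341) = 13.64, so K_p = 186/1.6 = 116.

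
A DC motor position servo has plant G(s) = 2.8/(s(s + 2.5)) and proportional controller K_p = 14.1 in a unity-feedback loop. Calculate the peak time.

T_p = 0.51 s

The closed-loop denominator s² + 2.5s + 39.48 gives ω_n = √39.48 = 6.283 and ζ = 2.5/(2ω_n) = 0.1989.
Damped frequency ω_d = ω_n√(1−ζ²) = 6.158 rad/s, so peak time T_p = π/ω_d = 0.51 s.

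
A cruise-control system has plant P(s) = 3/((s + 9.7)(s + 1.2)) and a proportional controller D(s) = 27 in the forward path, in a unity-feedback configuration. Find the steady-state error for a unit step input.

The loop is type 0. Static position error constant K_pos = D(0)·P(0) = 27·0.2577 = 6.959.
Steady-state error to a unit step: e_ss = 1/(1+K_pos) = 1/7.959 = 0.126.

0.126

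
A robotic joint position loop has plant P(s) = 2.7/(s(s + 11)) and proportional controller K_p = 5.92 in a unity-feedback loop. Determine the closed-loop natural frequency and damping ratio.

ω_n = 4 rad/s, ζ = 1.38

With unity feedback the closed-loop characteristic equation is s² + 11s + 5.92·2.7 = s² + 11s + 15.98 = 0.
Matching s² + 2ζω_n s + ω_n²: ω_n = √15.98 = 3.998 rad/s and 2ζω_n = 11, so ζ = 11/(2·3.998) = 1.38.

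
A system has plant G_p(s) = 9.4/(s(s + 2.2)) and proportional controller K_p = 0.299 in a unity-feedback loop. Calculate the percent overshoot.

The closed-loop denominator s² + 2.2s + 2.811 gives ω_n = √2.811 = 1.676 and ζ = 2.2/(2ω_n) = 0.6561.
%OS = 100·exp(−πζ/√(1−ζ²)) = 100·exp(−π·0.6561/√0.5695) = 6.51%.

6.51%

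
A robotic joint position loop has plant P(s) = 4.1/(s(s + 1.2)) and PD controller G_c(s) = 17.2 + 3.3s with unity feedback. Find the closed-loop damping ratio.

ζ = 0.877

Forward path: (17.2 + 3.3s)·4.1/(s(s+1.2)). The closed-loop characteristic equation is s² + (1.2 + 4.1·3.3)s + 4.1·17.2 = 0.
That is s² + 14.73s + 70.52 = 0, so ω_n = 8.398 rad/s and ζ = 14.73/(2·8.398) = 0.877.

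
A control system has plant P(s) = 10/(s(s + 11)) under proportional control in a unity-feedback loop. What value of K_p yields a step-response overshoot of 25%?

From %OS = 100·exp(−πζ/√(1−ζ²)) = 25%, ζ = −ln(0.25)/√(π²+ln²(0.25)) = 0.4037.
Characteristic equation s² + 11s + 10K_p = 0 gives ζ = 11/(2√(10K_p)).
Setting ζ = 0.4037: √(10K_p) = 11/(2·0.4037) = 13.62, so K_p = 185.6/10 = 18.6.

K_p = 18.6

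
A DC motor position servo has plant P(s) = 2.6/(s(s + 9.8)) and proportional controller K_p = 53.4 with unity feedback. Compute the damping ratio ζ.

ζ = 0.416

1 + K_p·P(s) = 0 gives s² + 9.8s + 138.8 = 0.
So ω_n² = 138.8 ⇒ ω_n = 11.78 rad/s, and ζ = 9.8/(2ω_n) = 0.416.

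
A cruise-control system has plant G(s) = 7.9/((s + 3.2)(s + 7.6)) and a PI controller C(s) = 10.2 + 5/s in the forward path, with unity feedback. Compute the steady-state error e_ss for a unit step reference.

The open loop C(s)G(s) has a pole at the origin (type 1), so the static position error constant is infinite and e_ss = 1/(1+∞) = 0.

0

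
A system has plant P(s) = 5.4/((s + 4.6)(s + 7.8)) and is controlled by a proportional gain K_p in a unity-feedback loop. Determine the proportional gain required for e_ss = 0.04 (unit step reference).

K_p = 159

For a type-0 loop with proportional control, e_ss = 1/(1 + K_p·P(0)).
P(0) = 0.1505. Require 1/(1 + K_p·0.1505) = 0.04, so 1 + 0.1505·K_p = 25.
K_p = (25 − 1)/0.1505 = 159.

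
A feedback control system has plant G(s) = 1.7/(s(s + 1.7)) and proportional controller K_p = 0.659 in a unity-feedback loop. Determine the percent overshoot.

1.45%

The closed-loop denominator s² + 1.7s + 1.12 gives ω_n = √1.12 = 1.058 and ζ = 1.7/(2ω_n) = 0.8031.
%OS = 100·exp(−πζ/√(1−ζ²)) = 100·exp(−π·0.8031/√0.3551) = 1.45%.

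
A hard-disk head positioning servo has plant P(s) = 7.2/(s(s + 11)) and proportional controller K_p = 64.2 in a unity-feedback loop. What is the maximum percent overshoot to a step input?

43.5%

Closed-loop characteristic equation: s² + 11s + 462.2 = 0, so ω_n = 21.5 rad/s and ζ = 11/(2·21.5) = 0.2558.
%OS = 100·exp(−πζ/√(1−ζ²)) = 100·exp(−π·0.2558/√0.9346) = 43.5%.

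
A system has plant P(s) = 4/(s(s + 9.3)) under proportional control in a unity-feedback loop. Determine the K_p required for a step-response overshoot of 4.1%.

K_p = 10.6

From %OS = 100·exp(−πζ/√(1−ζ²)) = 4.1%, ζ = −ln(0.041)/√(π²+ln²(0.041)) = 0.713.
Characteristic equation s² + 9.3s + 4K_p = 0 gives ζ = 9.3/(2√(4K_p)).
Setting ζ = 0.713: √(4K_p) = 9.3/(2·0.713) = 6.522, so K_p = 42.54/4 = 10.6.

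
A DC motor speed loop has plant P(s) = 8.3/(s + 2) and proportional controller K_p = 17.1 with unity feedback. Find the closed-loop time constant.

Closed-loop transfer function: T(s) = K_p·P(s)/(1 + K_p·P(s)) = 141.9/(s + 2 + 141.9) = 141.9/(s + 143.9).
Time constant τ = 1/143.9 = 0.00695 s.

τ = 0.00695 s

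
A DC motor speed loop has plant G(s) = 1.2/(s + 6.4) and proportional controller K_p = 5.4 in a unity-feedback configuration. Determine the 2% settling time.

T_s ≈ 0.311 s

Closed-loop transfer function: T(s) = K_p·G(s)/(1 + K_p·G(s)) = 6.48/(s + 6.4 + 6.48) = 6.48/(s + 12.88).
Time constant τ = 1/12.88 = 0.07764 s, so the 2% settling time is about 4τ = 0.311 s.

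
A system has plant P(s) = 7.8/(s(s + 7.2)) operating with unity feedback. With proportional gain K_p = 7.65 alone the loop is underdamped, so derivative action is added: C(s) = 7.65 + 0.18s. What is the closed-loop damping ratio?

ζ = 0.557

Forward path: (7.65 + 0.18s)·7.8/(s(s+7.2)). The closed-loop characteristic equation is s² + (7.2 + 7.8·0.18)s + 7.8·7.65 = 0.
That is s² + 8.604s + 59.67 = 0, so ω_n = 7.725 rad/s and ζ = 8.604/(2·7.725) = 0.5569.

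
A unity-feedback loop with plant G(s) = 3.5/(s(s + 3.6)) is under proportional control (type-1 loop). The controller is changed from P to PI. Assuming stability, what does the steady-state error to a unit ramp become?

The integrator raises the loop to type 2, so K_v → ∞ and e_ss to a ramp is zero.

0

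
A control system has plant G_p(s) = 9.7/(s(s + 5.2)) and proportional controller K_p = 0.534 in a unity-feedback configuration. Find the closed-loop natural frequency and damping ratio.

ω_n = 2.28 rad/s, ζ = 1.14

The closed-loop denominator is s(s+5.2) + 0.534·9.7 = s² + 5.2s + 5.18.
So ω_n² = 5.18 ⇒ ω_n = 2.276 rad/s, and ζ = 5.2/(2ω_n) = 1.14.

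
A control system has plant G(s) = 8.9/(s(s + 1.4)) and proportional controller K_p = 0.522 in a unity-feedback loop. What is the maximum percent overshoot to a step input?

The closed-loop denominator s² + 1.4s + 4.646 gives ω_n = √4.646 = 2.155 and ζ = 1.4/(2ω_n) = 0.3248.
%OS = 100·exp(−πζ/√(1−ζ²)) = 100·exp(−π·0.3248/√0.8945) = 34%.

34%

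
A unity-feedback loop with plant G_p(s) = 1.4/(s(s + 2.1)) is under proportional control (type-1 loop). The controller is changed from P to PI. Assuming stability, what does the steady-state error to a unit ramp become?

The integrator raises the loop to type 2, so K_v → ∞ and e_ss to a ramp is zero.

0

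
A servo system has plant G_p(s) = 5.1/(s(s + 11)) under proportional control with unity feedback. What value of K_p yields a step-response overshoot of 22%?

K_p = 31.5

From %OS = 100·exp(−πζ/√(1−ζ²)) = 22%, ζ = −ln(0.22)/√(π²+ln²(0.22)) = 0.4342.
Characteristic equation s² + 11s + 5.1K_p = 0 gives ζ = 11/(2√(5.1K_p)).
Setting ζ = 0.4342: √(5.1K_p) = 11/(2·0.4342) = 12.67, so K_p = 160.5/5.1 = 31.5.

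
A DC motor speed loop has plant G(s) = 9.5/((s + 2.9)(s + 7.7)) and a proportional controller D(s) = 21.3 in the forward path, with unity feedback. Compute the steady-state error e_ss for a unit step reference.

0.0994

The loop is type 0. Static position error constant K_pos = D(0)·G(0) = 21.3·0.4254 = 9.062.
Steady-state error to a unit step: e_ss = 1/(1+K_pos) = 1/10.06 = 0.0994.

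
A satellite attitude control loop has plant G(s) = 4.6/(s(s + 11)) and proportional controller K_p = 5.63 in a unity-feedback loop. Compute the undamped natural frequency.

1 + K_p·G(s) = 0 gives s² + 11s + 25.9 = 0.
Matching s² + 2ζω_n s + ω_n²: ω_n = √25.9 = 5.089 rad/s and 2ζω_n = 11, so ζ = 11/(2·5.089) = 1.08.

ω_n = 5.09 rad/s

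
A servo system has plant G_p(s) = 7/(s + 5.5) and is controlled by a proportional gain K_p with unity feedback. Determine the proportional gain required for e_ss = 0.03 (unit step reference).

K_p = 25.4

Steady-state error for a unit step on this type-0 loop is 1/(1 + K_p·G_p(0)).
G_p(0) = 1.273. Require 1/(1 + K_p·1.273) = 0.03, so 1 + 1.273·K_p = 33.33.
K_p = (33.33 − 1)/1.273 = 25.4.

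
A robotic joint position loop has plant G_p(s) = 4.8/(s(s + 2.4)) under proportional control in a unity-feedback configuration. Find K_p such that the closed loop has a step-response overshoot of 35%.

K_p = 2.99

From %OS = 100·exp(−πζ/√(1−ζ²)) = 35%, ζ = −ln(0.35)/√(π²+ln²(0.35)) = 0.3169.
Characteristic equation s² + 2.4s + 4.8K_p = 0 gives ζ = 2.4/(2√(4.8K_p)).
Setting ζ = 0.3169: √(4.8K_p) = 2.4/(2·0.3169) = 3.786, so K_p = 14.34/4.8 = 2.99.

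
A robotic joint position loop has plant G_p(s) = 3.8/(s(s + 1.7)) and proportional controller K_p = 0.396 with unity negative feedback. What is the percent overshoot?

4.88%

Closed-loop characteristic equation: s² + 1.7s + 1.505 = 0, so ω_n = 1.227 rad/s and ζ = 1.7/(2·1.227) = 0.6929.
%OS = 100·exp(−πζ/√(1−ζ²)) = 100·exp(−π·0.6929/√0.5199) = 4.88%.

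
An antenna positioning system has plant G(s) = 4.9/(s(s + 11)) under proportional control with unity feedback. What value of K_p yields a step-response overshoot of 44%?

From %OS = 100·exp(−πζ/√(1−ζ²)) = 44%, ζ = −ln(0.44)/√(π²+ln²(0.44)) = 0.2528.
Characteristic equation s² + 11s + 4.9K_p = 0 gives ζ = 11/(2√(4.9K_p)).
Setting ζ = 0.2528: √(4.9K_p) = 11/(2·0.2528) = 21.75, so K_p = 473.2/4.9 = 96.6.

K_p = 96.6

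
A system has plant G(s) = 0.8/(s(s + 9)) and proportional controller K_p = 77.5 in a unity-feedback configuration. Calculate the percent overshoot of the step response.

11.2%

From 1 + K_pG(s) = 0: s² + 9s + 62 = 0 ⇒ ω_n = 7.874, ζ = 0.5715.
%OS = 100·exp(−πζ/√(1−ζ²)) = 100·exp(−π·0.5715/√0.6734) = 11.2%.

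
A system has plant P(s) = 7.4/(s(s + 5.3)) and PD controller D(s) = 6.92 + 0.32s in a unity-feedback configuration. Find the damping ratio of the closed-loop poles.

ζ = 0.536

Forward path: (6.92 + 0.32s)·7.4/(s(s+5.3)). The closed-loop characteristic equation is s² + (5.3 + 7.4·0.32)s + 7.4·6.92 = 0.
That is s² + 7.668s + 51.21 = 0, so ω_n = 7.156 rad/s and ζ = 7.668/(2·7.156) = 0.5358.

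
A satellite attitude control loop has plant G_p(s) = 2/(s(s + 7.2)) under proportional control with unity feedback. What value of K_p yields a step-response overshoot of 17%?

K_p = 26.8

From %OS = 100·exp(−πζ/√(1−ζ²)) = 17%, ζ = −ln(0.17)/√(π²+ln²(0.17)) = 0.4913.
Characteristic equation s² + 7.2s + 2K_p = 0 gives ζ = 7.2/(2√(2K_p)).
Setting ζ = 0.4913: √(2K_p) = 7.2/(2·0.4913) = 7.328, so K_p = 53.7/2 = 26.8.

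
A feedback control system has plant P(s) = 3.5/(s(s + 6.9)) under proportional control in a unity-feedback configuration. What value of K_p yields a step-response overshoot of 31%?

From %OS = 100·exp(−πζ/√(1−ζ²)) = 31%, ζ = −ln(0.31)/√(π²+ln²(0.31)) = 0.3493.
Characteristic equation s² + 6.9s + 3.5K_p = 0 gives ζ = 6.9/(2√(3.5K_p)).
Setting ζ = 0.3493: √(3.5K_p) = 6.9/(2·0.3493) = 9.876, so K_p = 97.54/3.5 = 27.9.

K_p = 27.9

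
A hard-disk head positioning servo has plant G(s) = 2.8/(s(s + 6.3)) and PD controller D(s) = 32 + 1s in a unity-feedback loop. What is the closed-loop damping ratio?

ζ = 0.481

Forward path: (32 + 1s)·2.8/(s(s+6.3)). The closed-loop characteristic equation is s² + (6.3 + 2.8·1)s + 2.8·32 = 0.
That is s² + 9.1s + 89.6 = 0, so ω_n = 9.466 rad/s and ζ = 9.1/(2·9.466) = 0.4807.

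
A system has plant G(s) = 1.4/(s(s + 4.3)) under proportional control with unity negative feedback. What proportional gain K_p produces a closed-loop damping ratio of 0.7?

K_p = 6.74

Closed-loop characteristic equation: s² + 4.3s + K_p·1.4 = 0.
So ω_n = √(1.4K_p) and 2ζω_n = 4.3, giving ζ = 4.3/(2√(1.4K_p)).
Setting ζ = 0.7: √(1.4K_p) = 4.3/(2·0.7) = 3.071, so K_p = 9.434/1.4 = 6.74.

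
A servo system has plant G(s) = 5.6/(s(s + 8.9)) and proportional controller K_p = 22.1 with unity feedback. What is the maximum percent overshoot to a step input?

25.4%

The closed-loop denominator s² + 8.9s + 123.8 gives ω_n = √123.8 = 11.12 and ζ = 8.9/(2ω_n) = 0.4.
%OS = 100·exp(−πζ/√(1−ζ²)) = 100·exp(−π·0.4/√0.84) = 25.4%.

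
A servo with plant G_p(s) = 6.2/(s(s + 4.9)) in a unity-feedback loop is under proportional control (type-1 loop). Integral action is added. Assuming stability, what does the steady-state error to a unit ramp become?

The integrator raises the loop to type 2, so K_v → ∞ and e_ss to a ramp is zero.

0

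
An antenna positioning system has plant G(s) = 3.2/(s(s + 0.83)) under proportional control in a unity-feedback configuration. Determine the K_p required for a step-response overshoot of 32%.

From %OS = 100·exp(−πζ/√(1−ζ²)) = 32%, ζ = −ln(0.32)/√(π²+ln²(0.32)) = 0.341.
Characteristic equation s² + 0.83s + 3.2K_p = 0 gives ζ = 0.83/(2√(3.2K_p)).
Setting ζ = 0.341: √(3.2K_p) = 0.83/(2·0.341) = 1.217, so K_p = 1.481/3.2 = 0.463.

K_p = 0.463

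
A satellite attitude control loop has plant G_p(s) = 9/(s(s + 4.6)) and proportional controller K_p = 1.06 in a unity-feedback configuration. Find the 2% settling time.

From 1 + K_pG_p(s) = 0: s² + 4.6s + 9.54 = 0 ⇒ ω_n = 3.089, ζ = 0.7447.
2% settling time T_s ≈ 4/(ζω_n) = 4/2.3 = 1.74 s.

T_s ≈ 1.74 s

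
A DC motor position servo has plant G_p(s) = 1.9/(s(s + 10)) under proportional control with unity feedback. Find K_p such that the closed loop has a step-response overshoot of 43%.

From %OS = 100·exp(−πζ/√(1−ζ²)) = 43%, ζ = −ln(0.43)/√(π²+ln²(0.43)) = 0.2594.
Characteristic equation s² + 10s + 1.9K_p = 0 gives ζ = 10/(2√(1.9K_p)).
Setting ζ = 0.2594: √(1.9K_p) = 10/(2·0.2594) = 19.27, so K_p = 371.4/1.9 = 195.

K_p = 195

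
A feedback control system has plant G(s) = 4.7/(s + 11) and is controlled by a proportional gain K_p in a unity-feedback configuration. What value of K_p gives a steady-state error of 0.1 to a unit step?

K_p = 21.1

Steady-state error for a unit step on this type-0 loop is 1/(1 + K_p·G(0)).
G(0) = 0.4273. Require 1/(1 + K_p·0.4273) = 0.1, so 1 + 0.4273·K_p = 10.
K_p = (10 − 1)/0.4273 = 21.1.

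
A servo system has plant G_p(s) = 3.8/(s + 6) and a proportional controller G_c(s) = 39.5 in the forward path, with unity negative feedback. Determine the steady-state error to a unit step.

The loop is type 0. Static position error constant K_pos = G_c(0)·G_p(0) = 39.5·0.6333 = 25.02.
Steady-state error to a unit step: e_ss = 1/(1+K_pos) = 1/26.02 = 0.0384.

0.0384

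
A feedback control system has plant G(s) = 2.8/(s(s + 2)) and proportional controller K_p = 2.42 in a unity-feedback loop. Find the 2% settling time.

The closed-loop denominator s² + 2s + 6.776 gives ω_n = √6.776 = 2.603 and ζ = 2/(2ω_n) = 0.3842.
2% settling time T_s ≈ 4/(ζω_n) = 4/1 = 4 s.

T_s ≈ 4 s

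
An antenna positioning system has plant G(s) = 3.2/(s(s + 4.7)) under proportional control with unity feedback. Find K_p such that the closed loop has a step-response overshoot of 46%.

From %OS = 100·exp(−πζ/√(1−ζ²)) = 46%, ζ = −ln(0.46)/√(π²+ln²(0.46)) = 0.24.
Characteristic equation s² + 4.7s + 3.2K_p = 0 gives ζ = 4.7/(2√(3.2K_p)).
Setting ζ = 0.24: √(3.2K_p) = 4.7/(2·0.24) = 9.793, so K_p = 95.91/3.2 = 30.

K_p = 30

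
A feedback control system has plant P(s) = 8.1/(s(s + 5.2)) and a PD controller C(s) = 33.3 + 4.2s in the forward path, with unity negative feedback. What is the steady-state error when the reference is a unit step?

The open loop C(s)P(s) has a pole at the origin (type 1), so the static position error constant is infinite and e_ss = 1/(1+∞) = 0.

0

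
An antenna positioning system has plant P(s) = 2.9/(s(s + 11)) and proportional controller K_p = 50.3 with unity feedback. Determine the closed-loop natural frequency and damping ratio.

1 + K_p·P(s) = 0 gives s² + 11s + 145.9 = 0.
So ω_n² = 145.9 ⇒ ω_n = 12.08 rad/s, and ζ = 11/(2ω_n) = 0.455.

ω_n = 12.1 rad/s, ζ = 0.455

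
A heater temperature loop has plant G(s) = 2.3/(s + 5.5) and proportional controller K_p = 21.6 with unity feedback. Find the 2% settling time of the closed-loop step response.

T_s ≈ 0.0725 s

Closed-loop transfer function: T(s) = K_p·G(s)/(1 + K_p·G(s)) = 49.68/(s + 5.5 + 49.68) = 49.68/(s + 55.18).
Time constant τ = 1/55.18 = 0.01812 s, so the 2% settling time is about 4τ = 0.0725 s.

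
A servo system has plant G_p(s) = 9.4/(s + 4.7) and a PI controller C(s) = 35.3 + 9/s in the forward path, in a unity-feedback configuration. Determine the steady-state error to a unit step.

0

The open loop C(s)G_p(s) has a pole at the origin (type 1), so the static position error constant is infinite and e_ss = 1/(1+∞) = 0.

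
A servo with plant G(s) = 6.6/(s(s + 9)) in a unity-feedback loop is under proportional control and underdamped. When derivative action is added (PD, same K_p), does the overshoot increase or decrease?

The derivative term adds K·K_d to the s-coefficient of the characteristic equation, raising 2ζω_n while ω_n is unchanged; ζ increases, so overshoot decreases.

decrease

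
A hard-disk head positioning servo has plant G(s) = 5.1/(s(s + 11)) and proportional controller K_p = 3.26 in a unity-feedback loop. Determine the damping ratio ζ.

ζ = 1.35

With unity feedback the closed-loop characteristic equation is s² + 11s + 3.26·5.1 = s² + 11s + 16.63 = 0.
Matching s² + 2ζω_n s + ω_n²: ω_n = √16.63 = 4.077 rad/s and 2ζω_n = 11, so ζ = 11/(2·4.077) = 1.35.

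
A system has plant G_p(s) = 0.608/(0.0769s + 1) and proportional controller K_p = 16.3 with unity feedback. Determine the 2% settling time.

Closed loop: T(s) = K_p·G_p/(1+K_p·G_p) = 9.91/(0.0769s + 1 + 9.91), with pole at s = −(1 + 9.91)/0.0769 = −141.9.
τ = 1/141.9 = 0.007048 s, so 2% settling time ≈ 4τ = 0.0282 s.

T_s ≈ 0.0282 s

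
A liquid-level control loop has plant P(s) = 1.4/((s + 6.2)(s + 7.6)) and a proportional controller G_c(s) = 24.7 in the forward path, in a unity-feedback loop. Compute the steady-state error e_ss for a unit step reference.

0.577

The loop is type 0. Static position error constant K_pos = G_c(0)·P(0) = 24.7·0.02971 = 0.7339.
Steady-state error to a unit step: e_ss = 1/(1+K_pos) = 1/1.734 = 0.577.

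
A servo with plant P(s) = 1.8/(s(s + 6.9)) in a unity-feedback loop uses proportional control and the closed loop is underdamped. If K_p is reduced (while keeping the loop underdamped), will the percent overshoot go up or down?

ζ = 6.9/(2√(1.8K_p)) rises as K_p falls; higher damping means less overshoot.

decrease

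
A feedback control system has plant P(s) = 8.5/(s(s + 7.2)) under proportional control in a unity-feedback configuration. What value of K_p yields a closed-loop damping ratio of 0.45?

Closed-loop characteristic equation: s² + 7.2s + K_p·8.5 = 0.
So ω_n = √(8.5K_p) and 2ζω_n = 7.2, giving ζ = 7.2/(2√(8.5K_p)).
Setting ζ = 0.45: √(8.5K_p) = 7.2/(2·0.45) = 8, so K_p = 64/8.5 = 7.53.

K_p = 7.53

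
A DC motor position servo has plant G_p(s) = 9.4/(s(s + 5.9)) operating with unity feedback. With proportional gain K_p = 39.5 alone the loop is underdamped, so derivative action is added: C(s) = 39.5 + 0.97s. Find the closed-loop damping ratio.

Forward path: (39.5 + 0.97s)·9.4/(s(s+5.9)). The closed-loop characteristic equation is s² + (5.9 + 9.4·0.97)s + 9.4·39.5 = 0.
That is s² + 15.02s + 371.3 = 0, so ω_n = 19.27 rad/s and ζ = 15.02/(2·19.27) = 0.3897.

ζ = 0.39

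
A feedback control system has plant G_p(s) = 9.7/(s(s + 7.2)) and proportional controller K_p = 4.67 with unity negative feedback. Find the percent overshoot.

Closed-loop characteristic equation: s² + 7.2s + 45.3 = 0, so ω_n = 6.73 rad/s and ζ = 7.2/(2·6.73) = 0.5349.
%OS = 100·exp(−πζ/√(1−ζ²)) = 100·exp(−π·0.5349/√0.7139) = 13.7%.

13.7%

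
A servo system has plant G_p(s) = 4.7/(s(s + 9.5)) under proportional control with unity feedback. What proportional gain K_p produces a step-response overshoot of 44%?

From %OS = 100·exp(−πζ/√(1−ζ²)) = 44%, ζ = −ln(0.44)/√(π²+ln²(0.44)) = 0.2528.
Characteristic equation s² + 9.5s + 4.7K_p = 0 gives ζ = 9.5/(2√(4.7K_p)).
Setting ζ = 0.2528: √(4.7K_p) = 9.5/(2·0.2528) = 18.79, so K_p = 352.9/4.7 = 75.1.

K_p = 75.1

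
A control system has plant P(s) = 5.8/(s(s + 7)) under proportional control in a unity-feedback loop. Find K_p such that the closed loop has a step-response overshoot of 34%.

K_p = 20

From %OS = 100·exp(−πζ/√(1−ζ²)) = 34%, ζ = −ln(0.34)/√(π²+ln²(0.34)) = 0.3248.
Characteristic equation s² + 7s + 5.8K_p = 0 gives ζ = 7/(2√(5.8K_p)).
Setting ζ = 0.3248: √(5.8K_p) = 7/(2·0.3248) = 10.78, so K_p = 116.1/5.8 = 20.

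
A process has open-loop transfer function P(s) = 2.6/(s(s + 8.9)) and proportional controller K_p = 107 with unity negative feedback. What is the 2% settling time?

Closed-loop characteristic equation: s² + 8.9s + 278.2 = 0, so ω_n = 16.68 rad/s and ζ = 8.9/(2·16.68) = 0.2668.
2% settling time T_s ≈ 4/(ζω_n) = 4/4.45 = 0.899 s.

T_s ≈ 0.899 s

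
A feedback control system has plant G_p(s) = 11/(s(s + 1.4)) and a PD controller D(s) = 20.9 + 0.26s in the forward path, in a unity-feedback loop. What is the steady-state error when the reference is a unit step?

The open loop D(s)G_p(s) has a pole at the origin (type 1), so the static position error constant is infinite and e_ss = 1/(1+∞) = 0.

0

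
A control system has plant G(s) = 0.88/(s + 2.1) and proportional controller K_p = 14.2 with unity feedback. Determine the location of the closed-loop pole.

Closed-loop transfer function: T(s) = K_p·G(s)/(1 + K_p·G(s)) = 12.5/(s + 2.1 + 12.5) = 12.5/(s + 14.6).
The closed-loop pole is at s = −14.6.

s = -14.6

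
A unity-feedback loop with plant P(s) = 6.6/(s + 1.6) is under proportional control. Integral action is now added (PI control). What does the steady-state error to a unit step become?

0

Adding integral action puts a pole at s = 0 in the forward path, raising the system type to 1; a type-1 loop has zero steady-state error to a step.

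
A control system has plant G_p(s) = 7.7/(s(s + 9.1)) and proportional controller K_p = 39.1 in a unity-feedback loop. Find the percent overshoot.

From 1 + K_pG_p(s) = 0: s² + 9.1s + 301.1 = 0 ⇒ ω_n = 17.35, ζ = 0.2622.
%OS = 100·exp(−πζ/√(1−ζ²)) = 100·exp(−π·0.2622/√0.9312) = 42.6%.

42.6%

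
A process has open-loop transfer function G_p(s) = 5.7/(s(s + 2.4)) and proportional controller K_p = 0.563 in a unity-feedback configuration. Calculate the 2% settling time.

T_s ≈ 3.33 s

Closed-loop characteristic equation: s² + 2.4s + 3.209 = 0, so ω_n = 1.791 rad/s and ζ = 2.4/(2·1.791) = 0.6699.
2% settling time T_s ≈ 4/(ζω_n) = 4/1.2 = 3.33 s.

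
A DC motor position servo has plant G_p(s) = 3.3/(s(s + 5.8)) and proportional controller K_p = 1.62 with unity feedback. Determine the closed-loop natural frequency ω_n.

ω_n = 2.31 rad/s

1 + K_p·G_p(s) = 0 gives s² + 5.8s + 5.346 = 0.
Matching s² + 2ζω_n s + ω_n²: ω_n = √5.346 = 2.312 rad/s and 2ζω_n = 5.8, so ζ = 5.8/(2·2.312) = 1.25.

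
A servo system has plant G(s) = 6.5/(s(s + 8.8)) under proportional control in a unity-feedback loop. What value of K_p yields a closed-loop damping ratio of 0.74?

Closed-loop characteristic equation: s² + 8.8s + K_p·6.5 = 0.
So ω_n = √(6.5K_p) and 2ζω_n = 8.8, giving ζ = 8.8/(2√(6.5K_p)).
Setting ζ = 0.74: √(6.5K_p) = 8.8/(2·0.74) = 5.946, so K_p = 35.35/6.5 = 5.44.

K_p = 5.44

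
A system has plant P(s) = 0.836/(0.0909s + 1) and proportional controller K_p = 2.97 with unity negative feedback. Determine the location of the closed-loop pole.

s = -38.32

Closed loop: T(s) = K_p·P/(1+K_p·P) = 2.483/(0.0909s + 1 + 2.483), with pole at s = −(1 + 2.483)/0.0909 = −38.32.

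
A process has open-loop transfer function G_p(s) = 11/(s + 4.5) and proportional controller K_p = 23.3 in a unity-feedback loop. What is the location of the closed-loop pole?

s = -260.8

Closed-loop transfer function: T(s) = K_p·G_p(s)/(1 + K_p·G_p(s)) = 256.3/(s + 4.5 + 256.3) = 256.3/(s + 260.8).
The closed-loop pole is at s = −260.8.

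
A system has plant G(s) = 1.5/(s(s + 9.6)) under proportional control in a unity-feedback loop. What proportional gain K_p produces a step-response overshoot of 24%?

From %OS = 100·exp(−πζ/√(1−ζ²)) = 24%, ζ = −ln(0.24)/√(π²+ln²(0.24)) = 0.4136.
Characteristic equation s² + 9.6s + 1.5K_p = 0 gives ζ = 9.6/(2√(1.5K_p)).
Setting ζ = 0.4136: √(1.5K_p) = 9.6/(2·0.4136) = 11.61, so K_p = 134.7/1.5 = 89.8.

K_p = 89.8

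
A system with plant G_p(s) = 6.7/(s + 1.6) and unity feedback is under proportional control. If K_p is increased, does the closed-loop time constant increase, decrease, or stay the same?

decrease

Closed-loop pole is at s = −(1.6+K_p·6.7); larger K_p moves it further left, so τ = 1/(1.6+K_p·6.7) decreases.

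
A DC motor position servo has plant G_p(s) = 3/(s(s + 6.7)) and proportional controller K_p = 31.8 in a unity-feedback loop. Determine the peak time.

The closed-loop denominator s² + 6.7s + 95.4 gives ω_n = √95.4 = 9.767 and ζ = 6.7/(2ω_n) = 0.343.
Damped frequency ω_d = ω_n√(1−ζ²) = 9.175 rad/s, so peak time T_p = π/ω_d = 0.342 s.

T_p = 0.342 s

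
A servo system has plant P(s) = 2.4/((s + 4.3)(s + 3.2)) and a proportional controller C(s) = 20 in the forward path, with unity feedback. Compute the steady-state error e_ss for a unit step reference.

0.223

The loop is type 0. Static position error constant K_pos = C(0)·P(0) = 20·0.1744 = 3.488.
Steady-state error to a unit step: e_ss = 1/(1+K_pos) = 1/4.488 = 0.223.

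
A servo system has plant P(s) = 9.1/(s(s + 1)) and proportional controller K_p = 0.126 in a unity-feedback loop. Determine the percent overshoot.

19%

The closed-loop denominator s² + 1s + 1.147 gives ω_n = √1.147 = 1.071 and ζ = 1/(2ω_n) = 0.4669.
%OS = 100·exp(−πζ/√(1−ζ²)) = 100·exp(−π·0.4669/√0.782) = 19%.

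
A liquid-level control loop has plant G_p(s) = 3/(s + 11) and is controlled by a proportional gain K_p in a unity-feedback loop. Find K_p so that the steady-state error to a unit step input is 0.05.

The loop is type 0, so e_ss(step) = 1/(1 + K_pos) with K_pos = K_p·G_p(0).
G_p(0) = 0.2727. Require 1/(1 + K_p·0.2727) = 0.05, so 1 + 0.2727·K_p = 20.
K_p = (20 − 1)/0.2727 = 69.7.

K_p = 69.7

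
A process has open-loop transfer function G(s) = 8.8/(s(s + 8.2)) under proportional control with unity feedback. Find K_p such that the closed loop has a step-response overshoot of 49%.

From %OS = 100·exp(−πζ/√(1−ζ²)) = 49%, ζ = −ln(0.49)/√(π²+ln²(0.49)) = 0.2214.
Characteristic equation s² + 8.2s + 8.8K_p = 0 gives ζ = 8.2/(2√(8.8K_p)).
Setting ζ = 0.2214: √(8.8K_p) = 8.2/(2·0.2214) = 18.52, so K_p = 342.8/8.8 = 39.

K_p = 39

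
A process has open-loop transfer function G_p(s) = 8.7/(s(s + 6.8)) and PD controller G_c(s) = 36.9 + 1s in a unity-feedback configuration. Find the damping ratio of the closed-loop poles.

ζ = 0.433

Forward path: (36.9 + 1s)·8.7/(s(s+6.8)). The closed-loop characteristic equation is s² + (6.8 + 8.7·1)s + 8.7·36.9 = 0.
That is s² + 15.5s + 321 = 0, so ω_n = 17.92 rad/s and ζ = 15.5/(2·17.92) = 0.4325.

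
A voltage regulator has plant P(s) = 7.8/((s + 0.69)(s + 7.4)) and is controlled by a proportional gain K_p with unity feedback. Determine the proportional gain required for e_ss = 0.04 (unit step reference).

K_p = 15.7

The loop is type 0, so e_ss(step) = 1/(1 + K_pos) with K_pos = K_p·P(0).
P(0) = 1.528. Require 1/(1 + K_p·1.528) = 0.04, so 1 + 1.528·K_p = 25.
K_p = (25 − 1)/1.528 = 15.7.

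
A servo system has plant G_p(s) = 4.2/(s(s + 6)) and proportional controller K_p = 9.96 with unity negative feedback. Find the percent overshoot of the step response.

The closed-loop denominator s² + 6s + 41.83 gives ω_n = √41.83 = 6.468 and ζ = 6/(2ω_n) = 0.4638.
%OS = 100·exp(−πζ/√(1−ζ²)) = 100·exp(−π·0.4638/√0.7849) = 19.3%.

19.3%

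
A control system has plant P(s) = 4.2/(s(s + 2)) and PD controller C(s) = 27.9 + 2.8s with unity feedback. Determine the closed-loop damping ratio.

Forward path: (27.9 + 2.8s)·4.2/(s(s+2)). The closed-loop characteristic equation is s² + (2 + 4.2·2.8)s + 4.2·27.9 = 0.
That is s² + 13.76s + 117.2 = 0, so ω_n = 10.82 rad/s and ζ = 13.76/(2·10.82) = 0.6356.

ζ = 0.636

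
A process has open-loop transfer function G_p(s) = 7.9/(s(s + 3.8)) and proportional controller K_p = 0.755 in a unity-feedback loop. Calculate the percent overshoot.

From 1 + K_pG_p(s) = 0: s² + 3.8s + 5.965 = 0 ⇒ ω_n = 2.442, ζ = 0.778.
%OS = 100·exp(−πζ/√(1−ζ²)) = 100·exp(−π·0.778/√0.3948) = 2.04%.

2.04%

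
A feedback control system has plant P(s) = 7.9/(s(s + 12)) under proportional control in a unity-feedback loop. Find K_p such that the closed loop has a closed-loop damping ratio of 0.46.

K_p = 21.5

Closed-loop characteristic equation: s² + 12s + K_p·7.9 = 0.
So ω_n = √(7.9K_p) and 2ζω_n = 12, giving ζ = 12/(2√(7.9K_p)).
Setting ζ = 0.46: √(7.9K_p) = 12/(2·0.46) = 13.04, so K_p = 170.1/7.9 = 21.5.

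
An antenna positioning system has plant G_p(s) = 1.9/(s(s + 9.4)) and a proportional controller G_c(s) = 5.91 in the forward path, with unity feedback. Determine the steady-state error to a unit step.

The open loop G_c(s)G_p(s) has a pole at the origin (type 1), so the static position error constant is infinite and e_ss = 1/(1+∞) = 0.

0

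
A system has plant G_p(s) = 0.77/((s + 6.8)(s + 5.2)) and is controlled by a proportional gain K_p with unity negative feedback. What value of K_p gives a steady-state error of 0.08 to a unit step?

K_p = 528

Steady-state error for a unit step on this type-0 loop is 1/(1 + K_p·G_p(0)).
G_p(0) = 0.02178. Require 1/(1 + K_p·0.02178) = 0.08, so 1 + 0.02178·K_p = 12.5.
K_p = (12.5 − 1)/0.02178 = 528.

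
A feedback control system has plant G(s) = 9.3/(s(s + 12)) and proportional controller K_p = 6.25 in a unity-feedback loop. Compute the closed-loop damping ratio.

1 + K_p·G(s) = 0 gives s² + 12s + 58.13 = 0.
Matching s² + 2ζω_n s + ω_n²: ω_n = √58.13 = 7.624 rad/s and 2ζω_n = 12, so ζ = 12/(2·7.624) = 0.787.

ζ = 0.787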